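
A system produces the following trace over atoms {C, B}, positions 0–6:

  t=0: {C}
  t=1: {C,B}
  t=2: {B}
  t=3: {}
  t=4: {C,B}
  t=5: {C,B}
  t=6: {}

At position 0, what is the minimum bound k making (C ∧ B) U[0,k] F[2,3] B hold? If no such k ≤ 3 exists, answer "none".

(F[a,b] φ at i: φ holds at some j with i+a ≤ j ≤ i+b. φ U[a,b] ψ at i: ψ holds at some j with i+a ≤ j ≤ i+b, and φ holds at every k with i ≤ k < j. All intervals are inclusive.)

Need earliest j ≥ 0 with F[2,3] B, and (C ∧ B) at every k in [0,j-1].
  j=0: rhs holds (empty prefix). k = 0.

0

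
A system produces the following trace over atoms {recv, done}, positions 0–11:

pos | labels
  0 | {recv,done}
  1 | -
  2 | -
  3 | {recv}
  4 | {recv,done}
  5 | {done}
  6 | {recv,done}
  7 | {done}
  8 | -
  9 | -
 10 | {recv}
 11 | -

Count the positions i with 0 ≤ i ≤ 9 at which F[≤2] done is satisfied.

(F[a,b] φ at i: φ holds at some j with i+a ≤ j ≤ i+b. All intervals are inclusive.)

7

Evaluate at each i in [0,9]:
  i=0: ✓ (witness j=0)
  i=1: ✗ (none in [1,3])
  i=2: ✓ (witness j=4)
  i=3: ✓ (witness j=4)
  i=4: ✓ (witness j=4)
  i=5: ✓ (witness j=5)
  i=6: ✓ (witness j=6)
  i=7: ✓ (witness j=7)
  i=8: ✗ (none in [8,10])
  i=9: ✗ (none in [9,11])
Positions where it holds: {0, 2, 3, 4, 5, 6, 7} → 7.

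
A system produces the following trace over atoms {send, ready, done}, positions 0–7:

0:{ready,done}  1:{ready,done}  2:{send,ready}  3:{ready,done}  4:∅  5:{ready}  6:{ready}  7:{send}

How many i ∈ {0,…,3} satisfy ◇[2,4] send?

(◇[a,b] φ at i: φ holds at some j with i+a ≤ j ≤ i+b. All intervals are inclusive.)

Evaluate at each i in [0,3]:
  i=0: ✓ (witness j=2)
  i=1: ✗ (none in [3,5])
  i=2: ✗ (none in [4,6])
  i=3: ✓ (witness j=7)
Positions where it holds: {0, 3} → 2.

2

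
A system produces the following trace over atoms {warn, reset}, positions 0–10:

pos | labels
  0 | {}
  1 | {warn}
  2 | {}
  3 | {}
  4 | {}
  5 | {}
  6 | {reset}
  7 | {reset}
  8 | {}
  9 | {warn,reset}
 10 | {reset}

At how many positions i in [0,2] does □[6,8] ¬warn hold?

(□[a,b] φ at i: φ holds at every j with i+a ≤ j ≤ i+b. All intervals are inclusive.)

Evaluate at each i in [0,2]:
  i=0: ✓ (all of [6,8])
  i=1: ✗ (fails at j=9)
  i=2: ✗ (fails at j=9)
Positions where it holds: {0} → 1.

1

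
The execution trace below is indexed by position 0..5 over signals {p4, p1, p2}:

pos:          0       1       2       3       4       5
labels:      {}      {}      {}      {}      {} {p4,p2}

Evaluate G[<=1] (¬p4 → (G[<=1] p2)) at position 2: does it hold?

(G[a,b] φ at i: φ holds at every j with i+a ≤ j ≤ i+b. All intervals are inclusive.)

Check (¬p4 → (G[<=1] p2)) at every j in [2,3]:
  j=2: antecedent true; consequent fails at 2 → ✗
  j=3: antecedent true; consequent fails at 3 → ✗
Fails at j=2 → formula fails.

Does not hold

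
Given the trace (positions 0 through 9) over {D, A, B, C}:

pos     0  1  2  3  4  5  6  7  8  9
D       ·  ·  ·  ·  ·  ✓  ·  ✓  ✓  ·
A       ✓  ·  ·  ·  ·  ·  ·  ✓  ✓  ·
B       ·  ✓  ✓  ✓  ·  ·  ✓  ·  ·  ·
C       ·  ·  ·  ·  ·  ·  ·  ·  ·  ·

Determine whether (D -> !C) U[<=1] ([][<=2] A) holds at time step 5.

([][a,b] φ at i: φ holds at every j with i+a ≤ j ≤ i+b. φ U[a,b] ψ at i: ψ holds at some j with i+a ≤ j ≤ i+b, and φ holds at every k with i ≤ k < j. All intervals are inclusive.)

Need some j in [5,6] with [][<=2] A, and (D -> !C) at every k in [5,j-1].
  j=5: [][<=2] A — fails at 5.
  j=6: [][<=2] A — fails at 6.
No j in the window works → until fails.

No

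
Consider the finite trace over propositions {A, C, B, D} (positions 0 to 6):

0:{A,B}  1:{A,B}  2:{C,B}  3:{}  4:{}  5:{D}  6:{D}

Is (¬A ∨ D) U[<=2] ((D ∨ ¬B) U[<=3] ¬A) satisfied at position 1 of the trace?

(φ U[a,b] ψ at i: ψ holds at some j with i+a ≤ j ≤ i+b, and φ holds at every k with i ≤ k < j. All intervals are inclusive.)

False

Need some j in [1,3] with ((D ∨ ¬B) U[<=3] ¬A), and (¬A ∨ D) at every k in [1,j-1].
  j=1: ((D ∨ ¬B) U[<=3] ¬A) — fails.
  j=2: ((D ∨ ¬B) U[<=3] ¬A) holds, but (¬A ∨ D) fails at k=1 → not this j.
  j=3: ((D ∨ ¬B) U[<=3] ¬A) holds, but (¬A ∨ D) fails at k=1 → not this j.
No j in the window works → until fails.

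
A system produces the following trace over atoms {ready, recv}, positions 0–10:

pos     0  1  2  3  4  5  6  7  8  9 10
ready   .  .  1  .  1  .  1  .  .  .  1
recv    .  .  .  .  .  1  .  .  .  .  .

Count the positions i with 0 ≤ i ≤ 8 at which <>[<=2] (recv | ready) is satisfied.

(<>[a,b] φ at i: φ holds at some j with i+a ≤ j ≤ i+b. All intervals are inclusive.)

8

Evaluate at each i in [0,8]:
  i=0: ✓ (witness j=2)
  i=1: ✓ (witness j=2)
  i=2: ✓ (witness j=2)
  i=3: ✓ (witness j=4)
  i=4: ✓ (witness j=4)
  i=5: ✓ (witness j=5)
  i=6: ✓ (witness j=6)
  i=7: ✗ (none in [7,9])
  i=8: ✓ (witness j=10)
Positions where it holds: {0, 1, 2, 3, 4, 5, 6, 8} → 8.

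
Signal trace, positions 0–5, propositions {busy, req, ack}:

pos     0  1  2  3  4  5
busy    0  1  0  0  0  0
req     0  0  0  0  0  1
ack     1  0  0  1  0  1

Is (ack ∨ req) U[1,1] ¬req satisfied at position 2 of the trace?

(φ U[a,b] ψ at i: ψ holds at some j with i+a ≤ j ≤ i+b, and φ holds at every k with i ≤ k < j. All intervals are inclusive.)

Need some j in [3,3] with ¬req, and (ack ∨ req) at every k in [2,j-1].
  j=3: ¬req holds, but (ack ∨ req) fails at k=2 → not this j.
No j in the window works → until fails.

False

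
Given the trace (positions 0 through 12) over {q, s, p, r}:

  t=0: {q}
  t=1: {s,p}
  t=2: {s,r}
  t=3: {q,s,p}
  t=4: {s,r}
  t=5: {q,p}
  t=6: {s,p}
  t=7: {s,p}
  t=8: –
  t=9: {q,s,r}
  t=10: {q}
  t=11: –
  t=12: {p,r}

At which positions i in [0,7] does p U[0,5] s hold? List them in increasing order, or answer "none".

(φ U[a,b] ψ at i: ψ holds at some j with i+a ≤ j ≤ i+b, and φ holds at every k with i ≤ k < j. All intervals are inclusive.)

Evaluate at each i in [0,7]:
  i=0: ✗ (lhs fails at k=0 before rhs at j=1)
  i=1: ✓ (rhs at j=1)
  i=2: ✓ (rhs at j=2)
  i=3: ✓ (rhs at j=3)
  i=4: ✓ (rhs at j=4)
  i=5: ✓ (rhs at j=6; lhs holds on [5,5])
  i=6: ✓ (rhs at j=6)
  i=7: ✓ (rhs at j=7)

1, 2, 3, 4, 5, 6, 7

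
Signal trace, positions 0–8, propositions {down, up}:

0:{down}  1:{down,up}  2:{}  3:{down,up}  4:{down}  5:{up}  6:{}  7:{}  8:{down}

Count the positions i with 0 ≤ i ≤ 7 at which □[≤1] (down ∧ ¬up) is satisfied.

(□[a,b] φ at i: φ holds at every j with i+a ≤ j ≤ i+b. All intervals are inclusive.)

0

Evaluate at each i in [0,7]:
  i=0: ✗ (fails at j=1)
  i=1: ✗ (fails at j=1)
  i=2: ✗ (fails at j=2)
  i=3: ✗ (fails at j=3)
  i=4: ✗ (fails at j=5)
  i=5: ✗ (fails at j=5)
  i=6: ✗ (fails at j=6)
  i=7: ✗ (fails at j=7)
Positions where it holds: {} → 0.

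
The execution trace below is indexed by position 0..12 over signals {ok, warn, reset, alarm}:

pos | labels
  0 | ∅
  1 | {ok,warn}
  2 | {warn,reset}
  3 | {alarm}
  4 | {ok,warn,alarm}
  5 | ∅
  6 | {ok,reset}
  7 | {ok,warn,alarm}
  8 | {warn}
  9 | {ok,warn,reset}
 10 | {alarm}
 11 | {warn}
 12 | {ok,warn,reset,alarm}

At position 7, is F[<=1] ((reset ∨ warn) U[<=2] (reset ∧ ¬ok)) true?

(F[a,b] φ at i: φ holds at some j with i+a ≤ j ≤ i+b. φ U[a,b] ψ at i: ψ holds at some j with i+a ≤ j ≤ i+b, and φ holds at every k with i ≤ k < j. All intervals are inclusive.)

Does not hold

Check ((reset ∨ warn) U[<=2] (reset ∧ ¬ok)) at each j in [7,8]:
  j=7: fails
  j=8: fails
No position in the window satisfies it → formula fails.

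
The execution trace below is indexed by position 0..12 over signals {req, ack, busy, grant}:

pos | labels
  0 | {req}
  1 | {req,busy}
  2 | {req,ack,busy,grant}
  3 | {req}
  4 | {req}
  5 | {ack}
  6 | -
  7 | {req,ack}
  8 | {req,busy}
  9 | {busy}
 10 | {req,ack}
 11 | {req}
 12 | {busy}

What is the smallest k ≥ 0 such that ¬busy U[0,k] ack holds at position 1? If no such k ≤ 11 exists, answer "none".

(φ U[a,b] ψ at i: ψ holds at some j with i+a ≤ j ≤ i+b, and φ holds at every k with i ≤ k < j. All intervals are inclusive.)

Need earliest j ≥ 1 with ack, and ¬busy at every k in [1,j-1].
  j=1: rhs fails.
  j=2: rhs holds but lhs fails at k=1.
  j=3: rhs fails.
  j=4: rhs fails.
  j=5: rhs holds but lhs fails at k=1.
  j=6: rhs fails.
  j=7: rhs holds but lhs fails at k=1.
  j=8: rhs fails.
  j=9: rhs fails.
  j=10: rhs holds but lhs fails at k=1.
  j=11: rhs fails.
  j=12: rhs fails.
No witness within the range → none.

none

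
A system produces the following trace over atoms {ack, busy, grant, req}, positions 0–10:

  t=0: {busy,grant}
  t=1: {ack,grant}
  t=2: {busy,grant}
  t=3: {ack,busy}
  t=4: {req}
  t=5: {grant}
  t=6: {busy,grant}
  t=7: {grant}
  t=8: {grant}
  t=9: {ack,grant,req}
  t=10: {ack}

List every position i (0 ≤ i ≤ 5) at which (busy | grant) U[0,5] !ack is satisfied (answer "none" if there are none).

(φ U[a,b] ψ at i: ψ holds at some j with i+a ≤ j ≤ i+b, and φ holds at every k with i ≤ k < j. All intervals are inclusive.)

0, 1, 2, 3, 4, 5

Evaluate at each i in [0,5]:
  i=0: ✓ (rhs at j=0)
  i=1: ✓ (rhs at j=2; lhs holds on [1,1])
  i=2: ✓ (rhs at j=2)
  i=3: ✓ (rhs at j=4; lhs holds on [3,3])
  i=4: ✓ (rhs at j=4)
  i=5: ✓ (rhs at j=5)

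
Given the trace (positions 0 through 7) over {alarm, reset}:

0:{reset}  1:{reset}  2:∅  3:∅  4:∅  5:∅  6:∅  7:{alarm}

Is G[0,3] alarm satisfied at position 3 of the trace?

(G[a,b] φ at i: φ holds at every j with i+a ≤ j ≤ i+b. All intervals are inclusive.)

False

Check alarm at every j in [3,6]:
  j=3: false
  j=4: false
  j=5: false
  j=6: false
Fails at j=3 → formula fails.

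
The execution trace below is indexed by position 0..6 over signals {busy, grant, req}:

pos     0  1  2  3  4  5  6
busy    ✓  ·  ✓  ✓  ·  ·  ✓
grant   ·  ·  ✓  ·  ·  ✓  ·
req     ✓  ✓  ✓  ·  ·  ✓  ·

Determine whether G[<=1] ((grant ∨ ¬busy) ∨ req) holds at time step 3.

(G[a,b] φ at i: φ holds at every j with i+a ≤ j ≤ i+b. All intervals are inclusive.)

No

Check ((grant ∨ ¬busy) ∨ req) at every j in [3,4]:
  j=3: false
  j=4: true
Fails at j=3 → formula fails.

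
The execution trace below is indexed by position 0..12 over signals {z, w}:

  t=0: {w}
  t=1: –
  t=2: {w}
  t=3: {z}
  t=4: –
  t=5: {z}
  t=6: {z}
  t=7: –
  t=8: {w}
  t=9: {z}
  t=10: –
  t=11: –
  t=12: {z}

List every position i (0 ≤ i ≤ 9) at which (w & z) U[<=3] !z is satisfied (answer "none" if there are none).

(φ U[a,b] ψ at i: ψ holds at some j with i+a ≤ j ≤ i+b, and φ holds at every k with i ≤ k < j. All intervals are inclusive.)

0, 1, 2, 4, 7, 8

Evaluate at each i in [0,9]:
  i=0: ✓ (rhs at j=0)
  i=1: ✓ (rhs at j=1)
  i=2: ✓ (rhs at j=2)
  i=3: ✗ (lhs fails at k=3 before rhs at j=4)
  i=4: ✓ (rhs at j=4)
  i=5: ✗ (lhs fails at k=5 before rhs at j=7)
  i=6: ✗ (lhs fails at k=6 before rhs at j=7)
  i=7: ✓ (rhs at j=7)
  i=8: ✓ (rhs at j=8)
  i=9: ✗ (lhs fails at k=9 before rhs at j=10)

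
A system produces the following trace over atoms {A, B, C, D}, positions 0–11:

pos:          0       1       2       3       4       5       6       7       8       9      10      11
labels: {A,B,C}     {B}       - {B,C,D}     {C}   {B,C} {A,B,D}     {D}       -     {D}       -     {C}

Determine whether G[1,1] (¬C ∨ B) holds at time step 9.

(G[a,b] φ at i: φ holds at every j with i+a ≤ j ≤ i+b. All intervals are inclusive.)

True

Check (¬C ∨ B) at every j in [10,10]:
  j=10: true
All positions satisfy it → formula holds.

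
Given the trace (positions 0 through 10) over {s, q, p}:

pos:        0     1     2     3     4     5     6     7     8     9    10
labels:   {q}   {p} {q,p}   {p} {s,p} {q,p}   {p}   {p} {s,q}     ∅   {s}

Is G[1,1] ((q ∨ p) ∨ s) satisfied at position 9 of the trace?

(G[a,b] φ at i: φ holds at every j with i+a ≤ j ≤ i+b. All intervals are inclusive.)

Check ((q ∨ p) ∨ s) at every j in [10,10]:
  j=10: true
All positions satisfy it → formula holds.

Yes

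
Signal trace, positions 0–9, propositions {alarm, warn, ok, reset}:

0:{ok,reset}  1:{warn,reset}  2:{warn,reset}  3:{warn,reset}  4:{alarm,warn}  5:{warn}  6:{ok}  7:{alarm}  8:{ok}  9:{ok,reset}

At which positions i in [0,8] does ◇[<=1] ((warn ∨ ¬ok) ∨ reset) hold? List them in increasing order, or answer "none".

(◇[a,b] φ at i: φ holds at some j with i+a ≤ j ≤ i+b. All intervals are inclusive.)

0, 1, 2, 3, 4, 5, 6, 7, 8

Evaluate at each i in [0,8]:
  i=0: ✓ (witness j=0)
  i=1: ✓ (witness j=1)
  i=2: ✓ (witness j=2)
  i=3: ✓ (witness j=3)
  i=4: ✓ (witness j=4)
  i=5: ✓ (witness j=5)
  i=6: ✓ (witness j=7)
  i=7: ✓ (witness j=7)
  i=8: ✓ (witness j=9)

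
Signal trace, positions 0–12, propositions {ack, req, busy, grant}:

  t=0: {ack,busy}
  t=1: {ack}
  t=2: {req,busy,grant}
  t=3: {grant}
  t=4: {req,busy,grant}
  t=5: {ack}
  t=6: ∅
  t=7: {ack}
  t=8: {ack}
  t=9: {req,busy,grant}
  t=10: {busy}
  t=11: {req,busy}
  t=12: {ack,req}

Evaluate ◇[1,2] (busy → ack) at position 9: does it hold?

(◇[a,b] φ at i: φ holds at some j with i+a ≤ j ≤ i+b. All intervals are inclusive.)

Check (busy → ack) at each j in [10,11]:
  j=10: false
  j=11: false
No position in the window satisfies it → formula fails.

No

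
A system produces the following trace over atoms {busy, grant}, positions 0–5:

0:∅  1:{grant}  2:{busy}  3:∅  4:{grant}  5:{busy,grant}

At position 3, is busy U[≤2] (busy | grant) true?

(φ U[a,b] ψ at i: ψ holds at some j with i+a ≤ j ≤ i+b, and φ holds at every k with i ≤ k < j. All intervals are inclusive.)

False

Need some j in [3,5] with (busy | grant), and busy at every k in [3,j-1].
  j=3: (busy | grant) false.
  j=4: (busy | grant) holds, but busy fails at k=3 → not this j.
  j=5: (busy | grant) holds, but busy fails at k=3 → not this j.
No j in the window works → until fails.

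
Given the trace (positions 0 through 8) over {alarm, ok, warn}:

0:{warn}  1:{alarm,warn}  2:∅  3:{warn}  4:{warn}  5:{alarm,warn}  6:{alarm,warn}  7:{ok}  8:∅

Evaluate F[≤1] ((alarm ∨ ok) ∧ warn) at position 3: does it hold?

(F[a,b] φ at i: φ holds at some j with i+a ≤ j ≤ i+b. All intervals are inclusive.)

No

Check ((alarm ∨ ok) ∧ warn) at each j in [3,4]:
  j=3: false
  j=4: false
No position in the window satisfies it → formula fails.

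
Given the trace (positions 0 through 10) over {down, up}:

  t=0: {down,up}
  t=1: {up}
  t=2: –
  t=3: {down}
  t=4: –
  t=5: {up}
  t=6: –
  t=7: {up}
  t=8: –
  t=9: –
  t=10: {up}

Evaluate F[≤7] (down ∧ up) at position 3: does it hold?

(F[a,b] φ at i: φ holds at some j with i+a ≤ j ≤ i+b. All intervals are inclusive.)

Check (down ∧ up) at each j in [3,10]:
  j=3: false
  j=4: false
  j=5: false
  j=6: false
  j=7: false
  j=8: false
  j=9: false
  j=10: false
No position in the window satisfies it → formula fails.

No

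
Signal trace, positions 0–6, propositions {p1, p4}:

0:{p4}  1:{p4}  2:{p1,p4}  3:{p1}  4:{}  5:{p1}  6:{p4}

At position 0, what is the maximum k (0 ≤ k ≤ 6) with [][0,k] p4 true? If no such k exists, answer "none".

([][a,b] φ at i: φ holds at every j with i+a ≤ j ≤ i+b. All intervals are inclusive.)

p4 must hold from j=0 onward; find where it first fails.
  j=0: holds
  j=1: holds
  j=2: holds
  j=3: fails
Holds on [0,2], so largest k = 2.

2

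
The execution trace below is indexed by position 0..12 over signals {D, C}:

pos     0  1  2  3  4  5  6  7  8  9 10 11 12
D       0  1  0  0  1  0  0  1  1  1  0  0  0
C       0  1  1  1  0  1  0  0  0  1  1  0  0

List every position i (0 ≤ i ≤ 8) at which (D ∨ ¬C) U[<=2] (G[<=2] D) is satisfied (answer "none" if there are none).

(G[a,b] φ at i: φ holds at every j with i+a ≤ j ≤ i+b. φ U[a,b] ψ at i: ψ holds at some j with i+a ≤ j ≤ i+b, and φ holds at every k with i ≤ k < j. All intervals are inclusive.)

Evaluate at each i in [0,8]:
  i=0: ✗ (no rhs in [0,2])
  i=1: ✗ (no rhs in [1,3])
  i=2: ✗ (no rhs in [2,4])
  i=3: ✗ (no rhs in [3,5])
  i=4: ✗ (no rhs in [4,6])
  i=5: ✗ (lhs fails at k=5 before rhs at j=7)
  i=6: ✓ (rhs at j=7; lhs holds on [6,6])
  i=7: ✓ (rhs at j=7)
  i=8: ✗ (no rhs in [8,10])

6, 7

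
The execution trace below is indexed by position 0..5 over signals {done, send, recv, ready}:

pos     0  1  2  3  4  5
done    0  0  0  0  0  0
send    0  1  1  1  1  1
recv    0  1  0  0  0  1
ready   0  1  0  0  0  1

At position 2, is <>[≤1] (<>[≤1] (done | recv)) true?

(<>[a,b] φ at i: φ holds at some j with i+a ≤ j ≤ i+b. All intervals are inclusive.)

Check <>[≤1] (done | recv) at each j in [2,3]:
  j=2: fails (none in [2,3])
  j=3: fails (none in [3,4])
No position in the window satisfies it → formula fails.

Does not hold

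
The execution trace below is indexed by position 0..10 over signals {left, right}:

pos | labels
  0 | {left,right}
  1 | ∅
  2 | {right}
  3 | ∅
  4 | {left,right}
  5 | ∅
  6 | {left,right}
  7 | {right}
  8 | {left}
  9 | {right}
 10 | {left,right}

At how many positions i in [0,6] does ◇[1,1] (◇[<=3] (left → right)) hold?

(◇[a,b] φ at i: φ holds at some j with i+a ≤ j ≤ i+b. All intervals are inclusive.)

7

Evaluate at each i in [0,6]:
  i=0: ✓ (witness j=1)
  i=1: ✓ (witness j=2)
  i=2: ✓ (witness j=3)
  i=3: ✓ (witness j=4)
  i=4: ✓ (witness j=5)
  i=5: ✓ (witness j=6)
  i=6: ✓ (witness j=7)
Positions where it holds: {0, 1, 2, 3, 4, 5, 6} → 7.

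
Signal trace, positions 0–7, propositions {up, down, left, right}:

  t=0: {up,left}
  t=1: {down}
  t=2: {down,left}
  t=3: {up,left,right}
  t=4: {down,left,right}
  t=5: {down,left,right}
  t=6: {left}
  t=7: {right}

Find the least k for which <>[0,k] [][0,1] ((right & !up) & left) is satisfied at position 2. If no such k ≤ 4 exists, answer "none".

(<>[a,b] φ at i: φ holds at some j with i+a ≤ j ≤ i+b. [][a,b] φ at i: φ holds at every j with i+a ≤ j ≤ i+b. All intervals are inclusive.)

Scan j = 2,3,… for [][0,1] ((right & !up) & left):
  j=2: fails
  j=3: fails
  j=4: holds
First hit at j=4, so smallest k = 4-2 = 2.

2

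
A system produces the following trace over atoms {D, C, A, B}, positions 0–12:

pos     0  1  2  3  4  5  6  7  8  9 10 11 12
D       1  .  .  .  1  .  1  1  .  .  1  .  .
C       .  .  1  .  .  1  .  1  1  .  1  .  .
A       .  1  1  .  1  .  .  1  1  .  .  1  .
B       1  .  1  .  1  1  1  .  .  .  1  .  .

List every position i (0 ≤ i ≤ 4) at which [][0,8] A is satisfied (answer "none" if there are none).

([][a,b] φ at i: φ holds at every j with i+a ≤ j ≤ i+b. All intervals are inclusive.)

none

Evaluate at each i in [0,4]:
  i=0: ✗ (fails at j=0)
  i=1: ✗ (fails at j=3)
  i=2: ✗ (fails at j=3)
  i=3: ✗ (fails at j=3)
  i=4: ✗ (fails at j=5)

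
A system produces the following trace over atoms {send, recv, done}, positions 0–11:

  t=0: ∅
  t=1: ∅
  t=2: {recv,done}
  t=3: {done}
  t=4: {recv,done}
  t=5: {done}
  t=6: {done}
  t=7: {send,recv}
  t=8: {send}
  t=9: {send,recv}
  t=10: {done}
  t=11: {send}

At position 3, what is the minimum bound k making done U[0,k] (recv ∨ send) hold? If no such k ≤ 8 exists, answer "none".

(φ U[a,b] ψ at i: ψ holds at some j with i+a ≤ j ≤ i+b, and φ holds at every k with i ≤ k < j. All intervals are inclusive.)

Need earliest j ≥ 3 with (recv ∨ send), and done at every k in [3,j-1].
  j=3: rhs fails.
  j=4: rhs holds; lhs holds on [3,3]. k = 1.

1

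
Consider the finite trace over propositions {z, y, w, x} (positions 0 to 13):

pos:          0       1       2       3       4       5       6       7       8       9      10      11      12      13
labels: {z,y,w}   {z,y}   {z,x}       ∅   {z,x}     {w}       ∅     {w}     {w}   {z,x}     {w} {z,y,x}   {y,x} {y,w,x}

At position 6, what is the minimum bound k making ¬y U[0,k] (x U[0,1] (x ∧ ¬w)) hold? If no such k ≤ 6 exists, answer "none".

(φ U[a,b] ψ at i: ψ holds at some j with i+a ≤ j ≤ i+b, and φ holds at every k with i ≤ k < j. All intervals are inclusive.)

Need earliest j ≥ 6 with (x U[0,1] (x ∧ ¬w)), and ¬y at every k in [6,j-1].
  j=6: rhs fails.
  j=7: rhs fails.
  j=8: rhs fails.
  j=9: rhs holds; lhs holds on [6,8]. k = 3.

3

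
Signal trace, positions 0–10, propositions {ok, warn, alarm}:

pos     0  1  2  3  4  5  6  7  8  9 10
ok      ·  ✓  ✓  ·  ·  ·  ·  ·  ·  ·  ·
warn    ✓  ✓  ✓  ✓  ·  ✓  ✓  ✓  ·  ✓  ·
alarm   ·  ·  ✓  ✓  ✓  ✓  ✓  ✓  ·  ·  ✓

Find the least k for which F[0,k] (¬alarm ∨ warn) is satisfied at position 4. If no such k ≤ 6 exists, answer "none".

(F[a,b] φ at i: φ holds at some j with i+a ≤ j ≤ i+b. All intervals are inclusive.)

1

Scan j = 4,5,… for (¬alarm ∨ warn):
  j=4: fails
  j=5: holds
First hit at j=5, so smallest k = 5-4 = 1.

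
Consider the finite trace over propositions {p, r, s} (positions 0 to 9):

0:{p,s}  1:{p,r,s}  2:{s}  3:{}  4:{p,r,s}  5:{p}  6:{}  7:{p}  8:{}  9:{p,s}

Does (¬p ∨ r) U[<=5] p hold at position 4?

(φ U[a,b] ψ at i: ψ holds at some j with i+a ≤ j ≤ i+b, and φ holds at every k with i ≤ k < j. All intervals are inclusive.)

Need some j in [4,9] with p, and (¬p ∨ r) at every k in [4,j-1].
  j=4: p holds; no prefix to check → satisfied.

Holds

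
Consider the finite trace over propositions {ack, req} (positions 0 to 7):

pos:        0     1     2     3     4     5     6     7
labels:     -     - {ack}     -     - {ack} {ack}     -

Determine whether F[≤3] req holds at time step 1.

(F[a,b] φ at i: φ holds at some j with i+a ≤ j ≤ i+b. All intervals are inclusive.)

Check req at each j in [1,4]:
  j=1: false
  j=2: false
  j=3: false
  j=4: false
No position in the window satisfies it → formula fails.

False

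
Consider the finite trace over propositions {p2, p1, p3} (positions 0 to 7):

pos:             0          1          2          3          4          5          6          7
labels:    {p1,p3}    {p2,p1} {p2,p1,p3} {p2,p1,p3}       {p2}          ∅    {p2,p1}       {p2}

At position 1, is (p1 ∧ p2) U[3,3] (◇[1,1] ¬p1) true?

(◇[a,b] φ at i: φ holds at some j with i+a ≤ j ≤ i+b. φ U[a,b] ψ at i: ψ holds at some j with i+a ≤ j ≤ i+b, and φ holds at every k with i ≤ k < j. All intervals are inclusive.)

Holds

Need some j in [4,4] with ◇[1,1] ¬p1, and (p1 ∧ p2) at every k in [1,j-1].
  j=4: ◇[1,1] ¬p1 holds; (p1 ∧ p2) holds at every k in [1,3] → satisfied.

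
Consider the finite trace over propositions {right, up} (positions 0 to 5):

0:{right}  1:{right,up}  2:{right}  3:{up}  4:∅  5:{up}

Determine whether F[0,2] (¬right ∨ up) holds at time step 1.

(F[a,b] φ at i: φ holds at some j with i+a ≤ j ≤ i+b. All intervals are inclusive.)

Check (¬right ∨ up) at each j in [1,3]:
  j=1: true
  j=2: false
  j=3: true
Found at j=1 → formula holds.

Holds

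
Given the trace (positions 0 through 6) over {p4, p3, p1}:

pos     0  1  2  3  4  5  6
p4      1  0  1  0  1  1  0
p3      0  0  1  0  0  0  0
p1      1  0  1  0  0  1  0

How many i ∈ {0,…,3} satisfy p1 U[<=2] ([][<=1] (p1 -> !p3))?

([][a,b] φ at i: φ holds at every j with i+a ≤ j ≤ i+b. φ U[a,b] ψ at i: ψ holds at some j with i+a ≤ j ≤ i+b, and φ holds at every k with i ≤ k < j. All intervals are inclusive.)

Evaluate at each i in [0,3]:
  i=0: ✓ (rhs at j=0)
  i=1: ✗ (lhs fails at k=1 before rhs at j=3)
  i=2: ✓ (rhs at j=3; lhs holds on [2,2])
  i=3: ✓ (rhs at j=3)
Positions where it holds: {0, 2, 3} → 3.

3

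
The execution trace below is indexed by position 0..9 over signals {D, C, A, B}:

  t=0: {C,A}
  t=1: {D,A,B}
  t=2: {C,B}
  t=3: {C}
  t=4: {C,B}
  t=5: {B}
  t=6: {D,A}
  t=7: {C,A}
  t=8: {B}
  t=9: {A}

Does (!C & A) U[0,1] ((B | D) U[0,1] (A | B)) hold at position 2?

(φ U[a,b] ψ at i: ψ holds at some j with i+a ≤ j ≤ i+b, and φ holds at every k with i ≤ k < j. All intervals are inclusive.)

True

Need some j in [2,3] with ((B | D) U[0,1] (A | B)), and (!C & A) at every k in [2,j-1].
  j=2: ((B | D) U[0,1] (A | B)) holds; no prefix to check → satisfied.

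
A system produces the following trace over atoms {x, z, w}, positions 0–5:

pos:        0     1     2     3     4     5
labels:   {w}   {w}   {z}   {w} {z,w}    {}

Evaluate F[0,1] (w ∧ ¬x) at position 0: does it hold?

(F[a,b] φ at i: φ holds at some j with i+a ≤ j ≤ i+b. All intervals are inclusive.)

Check (w ∧ ¬x) at each j in [0,1]:
  j=0: true
  j=1: true
Found at j=0 → formula holds.

Holds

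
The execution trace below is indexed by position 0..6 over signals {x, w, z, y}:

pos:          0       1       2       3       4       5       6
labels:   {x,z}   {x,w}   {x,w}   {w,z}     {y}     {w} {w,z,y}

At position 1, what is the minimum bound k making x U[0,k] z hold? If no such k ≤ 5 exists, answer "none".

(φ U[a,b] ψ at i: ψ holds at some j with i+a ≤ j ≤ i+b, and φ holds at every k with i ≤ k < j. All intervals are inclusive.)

2

Need earliest j ≥ 1 with z, and x at every k in [1,j-1].
  j=1: rhs fails.
  j=2: rhs fails.
  j=3: rhs holds; lhs holds on [1,2]. k = 2.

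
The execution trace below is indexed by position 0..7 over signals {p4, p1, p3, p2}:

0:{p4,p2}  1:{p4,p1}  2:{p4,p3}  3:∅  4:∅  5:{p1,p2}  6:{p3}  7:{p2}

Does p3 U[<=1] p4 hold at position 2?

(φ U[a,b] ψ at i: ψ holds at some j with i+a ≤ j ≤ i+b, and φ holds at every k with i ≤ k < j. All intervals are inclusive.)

Need some j in [2,3] with p4, and p3 at every k in [2,j-1].
  j=2: p4 holds; no prefix to check → satisfied.

True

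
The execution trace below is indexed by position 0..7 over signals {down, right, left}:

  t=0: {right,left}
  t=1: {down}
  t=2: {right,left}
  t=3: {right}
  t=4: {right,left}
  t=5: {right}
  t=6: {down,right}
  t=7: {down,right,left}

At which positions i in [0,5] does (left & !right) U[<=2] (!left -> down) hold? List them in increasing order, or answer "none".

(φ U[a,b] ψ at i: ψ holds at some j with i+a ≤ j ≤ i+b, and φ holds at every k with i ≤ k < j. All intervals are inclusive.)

Evaluate at each i in [0,5]:
  i=0: ✓ (rhs at j=0)
  i=1: ✓ (rhs at j=1)
  i=2: ✓ (rhs at j=2)
  i=3: ✗ (lhs fails at k=3 before rhs at j=4)
  i=4: ✓ (rhs at j=4)
  i=5: ✗ (lhs fails at k=5 before rhs at j=6)

0, 1, 2, 4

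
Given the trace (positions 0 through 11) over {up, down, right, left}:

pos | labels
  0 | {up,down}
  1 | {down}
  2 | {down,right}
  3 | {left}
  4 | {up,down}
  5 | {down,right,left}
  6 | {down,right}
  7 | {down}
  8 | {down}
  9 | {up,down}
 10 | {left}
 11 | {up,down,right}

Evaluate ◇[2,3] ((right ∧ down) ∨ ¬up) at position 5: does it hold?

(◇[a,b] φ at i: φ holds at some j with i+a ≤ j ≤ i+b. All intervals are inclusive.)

Check ((right ∧ down) ∨ ¬up) at each j in [7,8]:
  j=7: true
  j=8: true
Found at j=7 → formula holds.

Yes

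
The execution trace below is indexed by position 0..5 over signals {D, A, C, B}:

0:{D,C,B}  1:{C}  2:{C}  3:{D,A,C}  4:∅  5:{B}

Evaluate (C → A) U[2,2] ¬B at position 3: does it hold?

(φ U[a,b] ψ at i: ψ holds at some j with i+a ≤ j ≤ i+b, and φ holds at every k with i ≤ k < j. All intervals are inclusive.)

False

Need some j in [5,5] with ¬B, and (C → A) at every k in [3,j-1].
  j=5: ¬B false.
No j in the window works → until fails.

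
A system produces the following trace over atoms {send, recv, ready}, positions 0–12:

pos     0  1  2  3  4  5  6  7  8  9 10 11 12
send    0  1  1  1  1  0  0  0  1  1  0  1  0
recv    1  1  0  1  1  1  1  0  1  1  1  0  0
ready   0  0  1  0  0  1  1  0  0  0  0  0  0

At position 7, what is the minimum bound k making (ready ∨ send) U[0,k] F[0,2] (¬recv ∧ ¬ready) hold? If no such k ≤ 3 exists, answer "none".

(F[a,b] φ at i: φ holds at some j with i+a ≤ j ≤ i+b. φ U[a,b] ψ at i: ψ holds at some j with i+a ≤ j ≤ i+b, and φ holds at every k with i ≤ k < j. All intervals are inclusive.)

0

Need earliest j ≥ 7 with F[0,2] (¬recv ∧ ¬ready), and (ready ∨ send) at every k in [7,j-1].
  j=7: rhs holds (empty prefix). k = 0.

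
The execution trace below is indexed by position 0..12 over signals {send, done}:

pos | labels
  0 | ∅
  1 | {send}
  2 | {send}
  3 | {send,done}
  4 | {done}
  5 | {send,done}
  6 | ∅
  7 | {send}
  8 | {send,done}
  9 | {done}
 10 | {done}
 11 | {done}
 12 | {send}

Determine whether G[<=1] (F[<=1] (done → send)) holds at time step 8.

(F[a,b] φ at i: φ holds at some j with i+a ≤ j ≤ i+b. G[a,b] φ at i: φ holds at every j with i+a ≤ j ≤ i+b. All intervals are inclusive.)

No

Check F[<=1] (done → send) at every j in [8,9]:
  j=8: holds (witness at 8)
  j=9: fails (none in [9,10])
Fails at j=9 → formula fails.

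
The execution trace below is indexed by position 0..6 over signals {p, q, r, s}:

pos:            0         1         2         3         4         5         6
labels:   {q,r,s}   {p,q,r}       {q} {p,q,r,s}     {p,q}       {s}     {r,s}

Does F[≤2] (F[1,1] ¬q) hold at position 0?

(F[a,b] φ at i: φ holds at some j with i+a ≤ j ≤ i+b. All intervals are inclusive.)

No

Check F[1,1] ¬q at each j in [0,2]:
  j=0: fails (none in [1,1])
  j=1: fails (none in [2,2])
  j=2: fails (none in [3,3])
No position in the window satisfies it → formula fails.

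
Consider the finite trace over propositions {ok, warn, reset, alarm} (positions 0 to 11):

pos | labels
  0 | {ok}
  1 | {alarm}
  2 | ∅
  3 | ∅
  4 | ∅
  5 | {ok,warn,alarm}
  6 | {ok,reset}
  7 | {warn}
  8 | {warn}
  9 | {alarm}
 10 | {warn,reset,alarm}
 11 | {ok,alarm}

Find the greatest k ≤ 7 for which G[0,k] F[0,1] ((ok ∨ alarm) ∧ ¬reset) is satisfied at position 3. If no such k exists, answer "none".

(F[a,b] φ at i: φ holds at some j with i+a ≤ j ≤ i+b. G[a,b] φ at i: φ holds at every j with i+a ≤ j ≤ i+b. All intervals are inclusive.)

F[0,1] ((ok ∨ alarm) ∧ ¬reset) must hold from j=3 onward; find where it first fails.
  j=3: fails → no k works.

none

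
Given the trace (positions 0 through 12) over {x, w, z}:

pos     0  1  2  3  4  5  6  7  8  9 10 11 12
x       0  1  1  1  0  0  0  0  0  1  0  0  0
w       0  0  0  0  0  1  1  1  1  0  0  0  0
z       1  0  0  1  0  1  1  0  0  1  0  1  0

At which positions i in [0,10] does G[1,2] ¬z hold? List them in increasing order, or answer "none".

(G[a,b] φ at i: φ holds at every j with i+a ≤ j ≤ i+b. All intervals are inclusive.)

Evaluate at each i in [0,10]:
  i=0: ✓ (all of [1,2])
  i=1: ✗ (fails at j=3)
  i=2: ✗ (fails at j=3)
  i=3: ✗ (fails at j=5)
  i=4: ✗ (fails at j=5)
  i=5: ✗ (fails at j=6)
  i=6: ✓ (all of [7,8])
  i=7: ✗ (fails at j=9)
  i=8: ✗ (fails at j=9)
  i=9: ✗ (fails at j=11)
  i=10: ✗ (fails at j=11)

0, 6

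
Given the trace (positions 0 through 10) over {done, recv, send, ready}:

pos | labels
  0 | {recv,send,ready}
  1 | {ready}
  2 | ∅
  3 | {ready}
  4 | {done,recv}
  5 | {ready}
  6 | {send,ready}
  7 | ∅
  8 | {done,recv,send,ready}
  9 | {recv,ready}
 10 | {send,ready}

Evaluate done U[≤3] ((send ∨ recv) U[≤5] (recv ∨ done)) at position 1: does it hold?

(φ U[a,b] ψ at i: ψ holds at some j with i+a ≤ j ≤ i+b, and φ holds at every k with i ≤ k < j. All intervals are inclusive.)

Does not hold

Need some j in [1,4] with ((send ∨ recv) U[≤5] (recv ∨ done)), and done at every k in [1,j-1].
  j=1: ((send ∨ recv) U[≤5] (recv ∨ done)) — fails.
  j=2: ((send ∨ recv) U[≤5] (recv ∨ done)) — fails.
  j=3: ((send ∨ recv) U[≤5] (recv ∨ done)) — fails.
  j=4: ((send ∨ recv) U[≤5] (recv ∨ done)) holds, but done fails at k=1 → not this j.
No j in the window works → until fails.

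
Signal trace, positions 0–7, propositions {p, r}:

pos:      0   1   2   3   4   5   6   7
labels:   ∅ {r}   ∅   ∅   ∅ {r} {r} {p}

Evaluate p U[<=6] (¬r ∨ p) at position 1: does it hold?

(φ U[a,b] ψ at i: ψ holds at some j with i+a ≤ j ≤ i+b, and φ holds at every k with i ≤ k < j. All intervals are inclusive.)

False

Need some j in [1,7] with (¬r ∨ p), and p at every k in [1,j-1].
  j=1: (¬r ∨ p) false.
  j=2: (¬r ∨ p) holds, but p fails at k=1 → not this j.
  j=3: (¬r ∨ p) holds, but p fails at k=1 → not this j.
  j=4: (¬r ∨ p) holds, but p fails at k=1 → not this j.
  j=5: (¬r ∨ p) false.
  j=6: (¬r ∨ p) false.
  j=7: (¬r ∨ p) holds, but p fails at k=1 → not this j.
No j in the window works → until fails.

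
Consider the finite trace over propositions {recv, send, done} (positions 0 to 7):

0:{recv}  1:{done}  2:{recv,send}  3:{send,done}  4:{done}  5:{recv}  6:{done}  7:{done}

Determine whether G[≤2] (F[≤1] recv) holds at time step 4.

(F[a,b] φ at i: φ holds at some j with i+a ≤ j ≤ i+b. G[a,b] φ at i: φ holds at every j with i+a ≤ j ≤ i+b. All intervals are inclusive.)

False

Check F[≤1] recv at every j in [4,6]:
  j=4: holds (witness at 5)
  j=5: holds (witness at 5)
  j=6: fails (none in [6,7])
Fails at j=6 → formula fails.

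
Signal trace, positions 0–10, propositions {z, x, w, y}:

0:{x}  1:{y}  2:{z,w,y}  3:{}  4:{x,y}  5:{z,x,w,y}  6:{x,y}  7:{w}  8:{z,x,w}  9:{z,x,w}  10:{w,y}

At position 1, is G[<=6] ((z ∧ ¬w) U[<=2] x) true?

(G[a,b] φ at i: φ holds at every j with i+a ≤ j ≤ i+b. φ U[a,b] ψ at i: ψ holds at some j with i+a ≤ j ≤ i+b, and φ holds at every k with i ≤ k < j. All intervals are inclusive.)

Check ((z ∧ ¬w) U[<=2] x) at every j in [1,7]:
  j=1: fails
  j=2: fails
  j=3: fails
  j=4: holds
  j=5: holds
  j=6: holds
  j=7: fails
Fails at j=1 → formula fails.

No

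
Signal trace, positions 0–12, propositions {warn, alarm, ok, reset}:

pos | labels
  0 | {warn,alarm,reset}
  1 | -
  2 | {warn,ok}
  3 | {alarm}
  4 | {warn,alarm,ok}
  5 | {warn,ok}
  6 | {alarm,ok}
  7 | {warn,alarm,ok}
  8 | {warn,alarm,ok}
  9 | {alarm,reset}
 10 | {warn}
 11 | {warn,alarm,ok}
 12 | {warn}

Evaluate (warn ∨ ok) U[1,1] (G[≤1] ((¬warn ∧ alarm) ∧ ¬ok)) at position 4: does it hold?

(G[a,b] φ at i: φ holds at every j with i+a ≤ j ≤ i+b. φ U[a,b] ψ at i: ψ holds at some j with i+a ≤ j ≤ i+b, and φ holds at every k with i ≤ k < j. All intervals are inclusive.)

Need some j in [5,5] with G[≤1] ((¬warn ∧ alarm) ∧ ¬ok), and (warn ∨ ok) at every k in [4,j-1].
  j=5: G[≤1] ((¬warn ∧ alarm) ∧ ¬ok) — fails at 5.
No j in the window works → until fails.

Does not hold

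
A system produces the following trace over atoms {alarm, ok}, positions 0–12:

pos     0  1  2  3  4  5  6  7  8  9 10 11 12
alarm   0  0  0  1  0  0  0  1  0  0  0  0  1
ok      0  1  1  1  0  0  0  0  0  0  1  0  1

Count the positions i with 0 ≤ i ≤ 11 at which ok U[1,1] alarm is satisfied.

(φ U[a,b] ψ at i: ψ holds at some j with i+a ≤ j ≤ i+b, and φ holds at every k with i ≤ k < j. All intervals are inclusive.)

Evaluate at each i in [0,11]:
  i=0: ✗ (no rhs in [1,1])
  i=1: ✗ (no rhs in [2,2])
  i=2: ✓ (rhs at j=3; lhs holds on [2,2])
  i=3: ✗ (no rhs in [4,4])
  i=4: ✗ (no rhs in [5,5])
  i=5: ✗ (no rhs in [6,6])
  i=6: ✗ (lhs fails at k=6 before rhs at j=7)
  i=7: ✗ (no rhs in [8,8])
  i=8: ✗ (no rhs in [9,9])
  i=9: ✗ (no rhs in [10,10])
  i=10: ✗ (no rhs in [11,11])
  i=11: ✗ (lhs fails at k=11 before rhs at j=12)
Positions where it holds: {2} → 1.

1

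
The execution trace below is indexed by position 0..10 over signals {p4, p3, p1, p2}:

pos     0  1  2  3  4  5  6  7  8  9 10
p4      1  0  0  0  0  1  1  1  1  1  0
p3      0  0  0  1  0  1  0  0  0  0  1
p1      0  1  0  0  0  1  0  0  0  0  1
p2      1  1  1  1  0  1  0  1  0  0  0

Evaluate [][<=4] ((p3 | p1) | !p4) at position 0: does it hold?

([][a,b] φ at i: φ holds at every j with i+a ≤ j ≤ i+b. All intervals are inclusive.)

Check ((p3 | p1) | !p4) at every j in [0,4]:
  j=0: false
  j=1: true
  j=2: true
  j=3: true
  j=4: true
Fails at j=0 → formula fails.

False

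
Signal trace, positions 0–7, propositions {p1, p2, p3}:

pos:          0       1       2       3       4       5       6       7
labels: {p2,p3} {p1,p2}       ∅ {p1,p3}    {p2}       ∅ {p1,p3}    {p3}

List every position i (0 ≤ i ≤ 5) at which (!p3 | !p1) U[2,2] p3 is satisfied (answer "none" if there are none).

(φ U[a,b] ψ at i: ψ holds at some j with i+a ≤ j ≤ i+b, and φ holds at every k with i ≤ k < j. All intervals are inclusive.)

Evaluate at each i in [0,5]:
  i=0: ✗ (no rhs in [2,2])
  i=1: ✓ (rhs at j=3; lhs holds on [1,2])
  i=2: ✗ (no rhs in [4,4])
  i=3: ✗ (no rhs in [5,5])
  i=4: ✓ (rhs at j=6; lhs holds on [4,5])
  i=5: ✗ (lhs fails at k=6 before rhs at j=7)

1, 4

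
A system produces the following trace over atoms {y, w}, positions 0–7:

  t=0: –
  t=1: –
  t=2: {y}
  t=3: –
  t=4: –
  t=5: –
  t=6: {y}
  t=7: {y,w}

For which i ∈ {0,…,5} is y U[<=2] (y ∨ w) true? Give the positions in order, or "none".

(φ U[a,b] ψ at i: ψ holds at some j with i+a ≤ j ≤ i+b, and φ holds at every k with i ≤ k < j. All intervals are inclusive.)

Evaluate at each i in [0,5]:
  i=0: ✗ (lhs fails at k=0 before rhs at j=2)
  i=1: ✗ (lhs fails at k=1 before rhs at j=2)
  i=2: ✓ (rhs at j=2)
  i=3: ✗ (no rhs in [3,5])
  i=4: ✗ (lhs fails at k=4 before rhs at j=6)
  i=5: ✗ (lhs fails at k=5 before rhs at j=6)

2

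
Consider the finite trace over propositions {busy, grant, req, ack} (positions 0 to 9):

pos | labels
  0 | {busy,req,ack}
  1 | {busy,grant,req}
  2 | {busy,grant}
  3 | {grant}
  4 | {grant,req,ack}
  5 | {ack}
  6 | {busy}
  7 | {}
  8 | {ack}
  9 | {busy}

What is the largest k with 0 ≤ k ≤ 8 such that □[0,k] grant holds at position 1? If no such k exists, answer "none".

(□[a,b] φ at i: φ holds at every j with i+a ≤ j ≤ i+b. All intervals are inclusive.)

3

grant must hold from j=1 onward; find where it first fails.
  j=1: holds
  j=2: holds
  j=3: holds
  j=4: holds
  j=5: fails
Holds on [1,4], so largest k = 3.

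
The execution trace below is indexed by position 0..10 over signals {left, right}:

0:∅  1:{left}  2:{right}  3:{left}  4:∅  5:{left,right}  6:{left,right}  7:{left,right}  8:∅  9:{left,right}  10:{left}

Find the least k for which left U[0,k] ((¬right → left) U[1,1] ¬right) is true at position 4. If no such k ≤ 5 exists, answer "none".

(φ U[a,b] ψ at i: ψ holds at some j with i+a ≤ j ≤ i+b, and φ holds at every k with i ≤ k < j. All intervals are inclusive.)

Need earliest j ≥ 4 with ((¬right → left) U[1,1] ¬right), and left at every k in [4,j-1].
  j=4: rhs fails.
  j=5: rhs fails.
  j=6: rhs fails.
  j=7: rhs holds but lhs fails at k=4.
  j=8: rhs fails.
  j=9: rhs holds but lhs fails at k=4.
No witness within the range → none.

none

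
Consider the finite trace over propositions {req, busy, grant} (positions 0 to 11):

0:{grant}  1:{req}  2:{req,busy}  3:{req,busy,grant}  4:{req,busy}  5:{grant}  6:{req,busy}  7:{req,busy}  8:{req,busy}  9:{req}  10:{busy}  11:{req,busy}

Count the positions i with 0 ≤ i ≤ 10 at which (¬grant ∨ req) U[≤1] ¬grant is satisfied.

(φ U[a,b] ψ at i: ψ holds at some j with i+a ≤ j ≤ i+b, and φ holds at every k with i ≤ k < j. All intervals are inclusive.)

9

Evaluate at each i in [0,10]:
  i=0: ✗ (lhs fails at k=0 before rhs at j=1)
  i=1: ✓ (rhs at j=1)
  i=2: ✓ (rhs at j=2)
  i=3: ✓ (rhs at j=4; lhs holds on [3,3])
  i=4: ✓ (rhs at j=4)
  i=5: ✗ (lhs fails at k=5 before rhs at j=6)
  i=6: ✓ (rhs at j=6)
  i=7: ✓ (rhs at j=7)
  i=8: ✓ (rhs at j=8)
  i=9: ✓ (rhs at j=9)
  i=10: ✓ (rhs at j=10)
Positions where it holds: {1, 2, 3, 4, 6, 7, 8, 9, 10} → 9.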